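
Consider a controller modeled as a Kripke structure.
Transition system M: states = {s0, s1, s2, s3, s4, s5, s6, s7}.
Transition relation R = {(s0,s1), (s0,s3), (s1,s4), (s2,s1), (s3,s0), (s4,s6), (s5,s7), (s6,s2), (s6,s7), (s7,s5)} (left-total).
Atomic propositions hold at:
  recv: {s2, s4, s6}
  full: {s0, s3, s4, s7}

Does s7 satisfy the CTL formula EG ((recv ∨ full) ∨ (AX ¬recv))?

Sat(recv ∨ full) = {s0, s2, s3, s4, s6, s7}
Sat(¬recv) = {s0, s1, s3, s5, s7}
Sat(AX ¬recv) = {s : every successor in {s0, s1, s3, s5, s7}} = {s0, s2, s3, s5, s7}
Sat((recv ∨ full) ∨ (AX ¬recv)) = {s0, s2, s3, s4, s5, s6, s7}
EG ((recv ∨ full) ∨ (AX ¬recv)): greatest fixpoint, start Z0 = {s0, s2, s3, s4, s5, s6, s7}, keep only states in Sat with some successor in Z. Z1 = {s0, s3, s4, s5, s6, s7}; fixed.
Sat(EG ((recv ∨ full) ∨ (AX ¬recv))) = {s0, s3, s4, s5, s6, s7}
s7 ∈ Sat(EG ((recv ∨ full) ∨ (AX ¬recv))) = {s0, s3, s4, s5, s6, s7}, so the formula holds at s7.

Yes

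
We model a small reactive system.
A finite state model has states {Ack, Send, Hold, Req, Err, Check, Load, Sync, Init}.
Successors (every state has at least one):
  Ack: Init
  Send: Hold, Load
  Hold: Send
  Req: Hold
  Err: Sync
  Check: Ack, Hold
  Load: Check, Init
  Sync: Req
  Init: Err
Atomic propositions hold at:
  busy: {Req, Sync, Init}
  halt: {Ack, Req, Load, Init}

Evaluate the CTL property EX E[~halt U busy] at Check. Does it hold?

No

Sat(~halt) = {Send, Hold, Err, Check, Sync}
E[~halt U busy]: least fixpoint, start Z0 = Sat(busy) = {Req, Sync, Init}, add states in Sat(~halt) with some successor in Z. Z1 = {Req, Err, Sync, Init}; fixed.
Sat(E[~halt U busy]) = {Req, Err, Sync, Init}
Sat(EX E[~halt U busy]) = {s : some successor in {Req, Err, Sync, Init}} = {Ack, Err, Load, Sync, Init}
Check ∉ Sat(EX E[~halt U busy]) = {Ack, Err, Load, Sync, Init}, so the formula does not hold at Check.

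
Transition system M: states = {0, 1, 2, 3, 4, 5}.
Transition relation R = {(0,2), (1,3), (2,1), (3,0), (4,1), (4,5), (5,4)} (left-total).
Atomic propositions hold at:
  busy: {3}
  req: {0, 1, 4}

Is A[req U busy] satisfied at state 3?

Yes

A[req U busy]: least fixpoint, start Z0 = Sat(busy) = {3}, add states in Sat(req) with every successor in Z. Z1 = {1, 3}; fixed.
Sat(A[req U busy]) = {1, 3}
3 ∈ Sat(A[req U busy]) = {1, 3}, so the formula holds at 3.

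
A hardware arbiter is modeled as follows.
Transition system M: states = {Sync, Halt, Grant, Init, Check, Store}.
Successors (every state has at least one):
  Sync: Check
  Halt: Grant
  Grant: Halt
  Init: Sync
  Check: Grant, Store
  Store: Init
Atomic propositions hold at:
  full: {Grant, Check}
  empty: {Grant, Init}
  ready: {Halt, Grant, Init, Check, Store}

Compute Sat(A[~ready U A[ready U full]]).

Sat(~ready) = {Sync}
A[ready U full]: least fixpoint, start Z0 = Sat(full) = {Grant, Check}, add states in Sat(ready) with every successor in Z. Z1 = {Halt, Grant, Check}; fixed.
Sat(A[ready U full]) = {Halt, Grant, Check}
A[~ready U A[ready U full]]: least fixpoint, start Z0 = Sat(A[ready U full]) = {Halt, Grant, Check}, add states in Sat(~ready) with every successor in Z. Z1 = {Sync, Halt, Grant, Check}; fixed.
Sat(A[~ready U A[ready U full]]) = {Sync, Halt, Grant, Check}

{Sync, Halt, Grant, Check}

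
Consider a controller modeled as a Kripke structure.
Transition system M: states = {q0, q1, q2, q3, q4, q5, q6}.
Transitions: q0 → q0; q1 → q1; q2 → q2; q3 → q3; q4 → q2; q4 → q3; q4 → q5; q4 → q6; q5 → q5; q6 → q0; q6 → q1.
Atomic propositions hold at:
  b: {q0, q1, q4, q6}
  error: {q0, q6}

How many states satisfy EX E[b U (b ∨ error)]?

Sat(b ∨ error) = {q0, q1, q4, q6}
E[b U (b ∨ error)]: least fixpoint, start Z0 = Sat((b ∨ error)) = {q0, q1, q4, q6}, add states in Sat(b) with some successor in Z. Already a fixed point.
Sat(E[b U (b ∨ error)]) = {q0, q1, q4, q6}
Sat(EX E[b U (b ∨ error)]) = {s : some successor in {q0, q1, q4, q6}} = {q0, q1, q4, q6}
|Sat(EX E[b U (b ∨ error)])| = |{q0, q1, q4, q6}| = 4.

4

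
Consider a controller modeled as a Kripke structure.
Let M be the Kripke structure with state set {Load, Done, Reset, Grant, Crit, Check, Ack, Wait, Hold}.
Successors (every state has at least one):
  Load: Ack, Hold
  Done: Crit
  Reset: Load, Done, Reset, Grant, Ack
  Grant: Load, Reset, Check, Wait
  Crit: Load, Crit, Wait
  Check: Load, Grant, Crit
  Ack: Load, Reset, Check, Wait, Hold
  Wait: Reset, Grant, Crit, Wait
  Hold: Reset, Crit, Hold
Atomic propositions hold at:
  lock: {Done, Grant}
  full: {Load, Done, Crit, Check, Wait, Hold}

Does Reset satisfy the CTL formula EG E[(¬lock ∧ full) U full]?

Sat(¬lock) = {Load, Reset, Crit, Check, Ack, Wait, Hold}
Sat(¬lock ∧ full) = {Load, Crit, Check, Wait, Hold}
E[(¬lock ∧ full) U full]: least fixpoint, start Z0 = Sat(full) = {Load, Done, Crit, Check, Wait, Hold}, add states in Sat(¬lock ∧ full) with some successor in Z. Already a fixed point.
Sat(E[(¬lock ∧ full) U full]) = {Load, Done, Crit, Check, Wait, Hold}
EG E[(¬lock ∧ full) U full]: greatest fixpoint, start Z0 = {Load, Done, Crit, Check, Wait, Hold}, keep only states in Sat with some successor in Z. Already a fixed point.
Sat(EG E[(¬lock ∧ full) U full]) = {Load, Done, Crit, Check, Wait, Hold}
Reset ∉ Sat(EG E[(¬lock ∧ full) U full]) = {Load, Done, Crit, Check, Wait, Hold}, so the formula does not hold at Reset.

No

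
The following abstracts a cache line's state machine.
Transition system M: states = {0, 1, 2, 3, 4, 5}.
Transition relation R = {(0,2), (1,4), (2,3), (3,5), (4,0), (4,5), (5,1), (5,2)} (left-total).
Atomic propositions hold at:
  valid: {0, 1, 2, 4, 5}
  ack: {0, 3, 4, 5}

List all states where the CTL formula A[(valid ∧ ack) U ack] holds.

{0, 3, 4, 5}

Sat(valid ∧ ack) = {0, 4, 5}
A[(valid ∧ ack) U ack]: least fixpoint, start Z0 = Sat(ack) = {0, 3, 4, 5}, add states in Sat(valid ∧ ack) with every successor in Z. Already a fixed point.
Sat(A[(valid ∧ ack) U ack]) = {0, 3, 4, 5}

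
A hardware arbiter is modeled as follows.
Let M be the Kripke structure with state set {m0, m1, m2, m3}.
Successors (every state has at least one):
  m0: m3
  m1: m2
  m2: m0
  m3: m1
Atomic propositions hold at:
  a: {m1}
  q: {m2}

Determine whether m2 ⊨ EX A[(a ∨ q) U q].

No

Sat(a ∨ q) = {m1, m2}
A[(a ∨ q) U q]: least fixpoint, start Z0 = Sat(q) = {m2}, add states in Sat(a ∨ q) with every successor in Z. Z1 = {m1, m2}; fixed.
Sat(A[(a ∨ q) U q]) = {m1, m2}
Sat(EX A[(a ∨ q) U q]) = {s : some successor in {m1, m2}} = {m1, m3}
m2 ∉ Sat(EX A[(a ∨ q) U q]) = {m1, m3}, so the formula does not hold at m2.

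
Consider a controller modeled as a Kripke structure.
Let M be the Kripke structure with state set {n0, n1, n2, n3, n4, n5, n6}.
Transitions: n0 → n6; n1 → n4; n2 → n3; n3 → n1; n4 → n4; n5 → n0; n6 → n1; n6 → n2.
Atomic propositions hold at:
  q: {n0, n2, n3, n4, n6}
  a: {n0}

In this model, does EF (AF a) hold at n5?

AF a: least fixpoint, start Z0 = {n0}, add states with every successor in Z. Z1 = {n0, n5}; fixed.
Sat(AF a) = {n0, n5}
EF (AF a): least fixpoint, start Z0 = {n0, n5}, add states with some successor in Z. Already a fixed point.
Sat(EF (AF a)) = {n0, n5}
n5 ∈ Sat(EF (AF a)) = {n0, n5}, so the formula holds at n5.

Yes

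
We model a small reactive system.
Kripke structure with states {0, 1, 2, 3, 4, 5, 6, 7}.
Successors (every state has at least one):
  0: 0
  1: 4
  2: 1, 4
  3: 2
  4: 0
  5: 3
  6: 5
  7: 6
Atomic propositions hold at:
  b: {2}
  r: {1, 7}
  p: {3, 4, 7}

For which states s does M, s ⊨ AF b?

{2, 3, 5, 6, 7}

AF b: least fixpoint, start Z0 = {2}, add states with every successor in Z. Z1 = {2, 3}; Z2 = {2, 3, 5}; Z3 = {2, 3, 5, 6}; Z4 = {2, 3, 5, 6, 7}; fixed.
Sat(AF b) = {2, 3, 5, 6, 7}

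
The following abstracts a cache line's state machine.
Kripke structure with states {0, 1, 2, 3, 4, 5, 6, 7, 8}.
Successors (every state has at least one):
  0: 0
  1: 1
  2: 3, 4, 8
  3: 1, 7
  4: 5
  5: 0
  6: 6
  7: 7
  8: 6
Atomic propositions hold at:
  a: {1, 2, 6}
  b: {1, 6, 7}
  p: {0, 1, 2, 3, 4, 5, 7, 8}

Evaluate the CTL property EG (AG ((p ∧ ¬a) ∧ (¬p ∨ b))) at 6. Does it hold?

No

Sat(¬a) = {0, 3, 4, 5, 7, 8}
Sat(p ∧ ¬a) = {0, 3, 4, 5, 7, 8}
Sat(¬p) = {6}
Sat(¬p ∨ b) = {1, 6, 7}
Sat((p ∧ ¬a) ∧ (¬p ∨ b)) = {7}
AG ((p ∧ ¬a) ∧ (¬p ∨ b)): greatest fixpoint, start Z0 = {7}, keep only states in Sat with every successor in Z. Already a fixed point.
Sat(AG ((p ∧ ¬a) ∧ (¬p ∨ b))) = {7}
EG (AG ((p ∧ ¬a) ∧ (¬p ∨ b))): greatest fixpoint, start Z0 = {7}, keep only states in Sat with some successor in Z. Already a fixed point.
Sat(EG (AG ((p ∧ ¬a) ∧ (¬p ∨ b)))) = {7}
6 ∉ Sat(EG (AG ((p ∧ ¬a) ∧ (¬p ∨ b)))) = {7}, so the formula does not hold at 6.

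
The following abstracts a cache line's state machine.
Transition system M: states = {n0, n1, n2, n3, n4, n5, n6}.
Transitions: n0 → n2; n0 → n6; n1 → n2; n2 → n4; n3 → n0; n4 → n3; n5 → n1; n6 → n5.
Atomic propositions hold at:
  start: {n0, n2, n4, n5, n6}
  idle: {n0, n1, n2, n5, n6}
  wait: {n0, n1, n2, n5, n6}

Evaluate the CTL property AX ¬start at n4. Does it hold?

Sat(¬start) = {n1, n3}
Sat(AX ¬start) = {s : every successor in {n1, n3}} = {n4, n5}
n4 ∈ Sat(AX ¬start) = {n4, n5}, so the formula holds at n4.

Yes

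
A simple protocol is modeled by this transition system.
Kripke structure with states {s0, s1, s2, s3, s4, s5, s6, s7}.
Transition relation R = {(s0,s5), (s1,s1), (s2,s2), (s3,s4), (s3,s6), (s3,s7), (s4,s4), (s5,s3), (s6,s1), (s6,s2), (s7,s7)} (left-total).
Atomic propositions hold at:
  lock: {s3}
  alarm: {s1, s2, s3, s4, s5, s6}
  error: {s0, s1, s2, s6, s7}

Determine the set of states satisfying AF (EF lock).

EF lock: least fixpoint, start Z0 = {s3}, add states with some successor in Z. Z1 = {s3, s5}; Z2 = {s0, s3, s5}; fixed.
Sat(EF lock) = {s0, s3, s5}
AF (EF lock): least fixpoint, start Z0 = {s0, s3, s5}, add states with every successor in Z. Already a fixed point.
Sat(AF (EF lock)) = {s0, s3, s5}

{s0, s3, s5}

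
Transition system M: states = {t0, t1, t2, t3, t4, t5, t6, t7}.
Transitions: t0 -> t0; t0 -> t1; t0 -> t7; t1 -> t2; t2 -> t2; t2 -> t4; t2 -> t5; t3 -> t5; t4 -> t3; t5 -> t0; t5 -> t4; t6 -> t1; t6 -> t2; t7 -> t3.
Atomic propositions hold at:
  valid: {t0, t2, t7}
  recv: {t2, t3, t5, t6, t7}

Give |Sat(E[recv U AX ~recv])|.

Sat(~recv) = {t0, t1, t4}
Sat(AX ~recv) = {s : every successor in {t0, t1, t4}} = {t5}
E[recv U AX ~recv]: least fixpoint, start Z0 = Sat(AX ~recv) = {t5}, add states in Sat(recv) with some successor in Z. Z1 = {t2, t3, t5}; Z2 = {t2, t3, t5, t6, t7}; fixed.
Sat(E[recv U AX ~recv]) = {t2, t3, t5, t6, t7}
|Sat(E[recv U AX ~recv])| = |{t2, t3, t5, t6, t7}| = 5.

5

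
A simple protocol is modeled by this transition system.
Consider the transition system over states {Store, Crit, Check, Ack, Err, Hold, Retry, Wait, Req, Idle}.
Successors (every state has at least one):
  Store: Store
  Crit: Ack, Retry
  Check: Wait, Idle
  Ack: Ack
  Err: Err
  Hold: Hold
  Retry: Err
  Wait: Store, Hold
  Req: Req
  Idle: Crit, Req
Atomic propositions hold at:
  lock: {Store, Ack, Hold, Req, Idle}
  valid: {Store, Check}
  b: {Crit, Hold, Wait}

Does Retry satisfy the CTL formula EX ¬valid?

Sat(¬valid) = {Crit, Ack, Err, Hold, Retry, Wait, Req, Idle}
Sat(EX ¬valid) = {s : some successor in {Crit, Ack, Err, Hold, Retry, Wait, Req, Idle}} = {Crit, Check, Ack, Err, Hold, Retry, Wait, Req, Idle}
Retry ∈ Sat(EX ¬valid) = {Crit, Check, Ack, Err, Hold, Retry, Wait, Req, Idle}, so the formula holds at Retry.

Yes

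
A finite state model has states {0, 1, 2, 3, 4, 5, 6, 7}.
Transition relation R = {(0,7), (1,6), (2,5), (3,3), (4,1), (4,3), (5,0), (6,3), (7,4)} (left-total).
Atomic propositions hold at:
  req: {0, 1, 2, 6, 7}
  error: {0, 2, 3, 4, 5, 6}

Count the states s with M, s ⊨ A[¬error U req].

5

Sat(¬error) = {1, 7}
A[¬error U req]: least fixpoint, start Z0 = Sat(req) = {0, 1, 2, 6, 7}, add states in Sat(¬error) with every successor in Z. Already a fixed point.
Sat(A[¬error U req]) = {0, 1, 2, 6, 7}
|Sat(A[¬error U req])| = |{0, 1, 2, 6, 7}| = 5.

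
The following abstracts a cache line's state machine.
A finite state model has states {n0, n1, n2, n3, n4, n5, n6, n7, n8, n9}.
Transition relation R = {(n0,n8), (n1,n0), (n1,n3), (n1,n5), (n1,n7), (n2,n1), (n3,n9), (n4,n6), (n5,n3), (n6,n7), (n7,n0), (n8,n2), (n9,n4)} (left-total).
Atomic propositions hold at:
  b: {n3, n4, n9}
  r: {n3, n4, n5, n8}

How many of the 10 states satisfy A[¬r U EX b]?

Sat(¬r) = {n0, n1, n2, n6, n7, n9}
Sat(EX b) = {s : some successor in {n3, n4, n9}} = {n1, n3, n5, n9}
A[¬r U EX b]: least fixpoint, start Z0 = Sat(EX b) = {n1, n3, n5, n9}, add states in Sat(¬r) with every successor in Z. Z1 = {n1, n2, n3, n5, n9}; fixed.
Sat(A[¬r U EX b]) = {n1, n2, n3, n5, n9}
|Sat(A[¬r U EX b])| = |{n1, n2, n3, n5, n9}| = 5.

5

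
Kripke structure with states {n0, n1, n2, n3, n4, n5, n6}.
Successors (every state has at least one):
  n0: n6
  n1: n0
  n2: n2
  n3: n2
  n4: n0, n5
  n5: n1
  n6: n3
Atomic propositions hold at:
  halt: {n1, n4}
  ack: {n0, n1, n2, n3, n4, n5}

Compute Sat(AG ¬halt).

{n0, n2, n3, n6}

Sat(¬halt) = {n0, n2, n3, n5, n6}
AG ¬halt: greatest fixpoint, start Z0 = {n0, n2, n3, n5, n6}, keep only states in Sat with every successor in Z. Z1 = {n0, n2, n3, n6}; fixed.
Sat(AG ¬halt) = {n0, n2, n3, n6}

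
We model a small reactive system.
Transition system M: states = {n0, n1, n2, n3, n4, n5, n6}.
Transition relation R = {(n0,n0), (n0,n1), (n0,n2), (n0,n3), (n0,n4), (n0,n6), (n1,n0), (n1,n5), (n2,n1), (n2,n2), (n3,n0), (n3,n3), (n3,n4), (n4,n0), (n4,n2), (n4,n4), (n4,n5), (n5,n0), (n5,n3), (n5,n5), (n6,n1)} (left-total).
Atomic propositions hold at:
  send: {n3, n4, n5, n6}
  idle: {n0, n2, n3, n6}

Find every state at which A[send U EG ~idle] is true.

Sat(~idle) = {n1, n4, n5}
EG ~idle: greatest fixpoint, start Z0 = {n1, n4, n5}, keep only states in Sat with some successor in Z. Already a fixed point.
Sat(EG ~idle) = {n1, n4, n5}
A[send U EG ~idle]: least fixpoint, start Z0 = Sat(EG ~idle) = {n1, n4, n5}, add states in Sat(send) with every successor in Z. Z1 = {n1, n4, n5, n6}; fixed.
Sat(A[send U EG ~idle]) = {n1, n4, n5, n6}

{n1, n4, n5, n6}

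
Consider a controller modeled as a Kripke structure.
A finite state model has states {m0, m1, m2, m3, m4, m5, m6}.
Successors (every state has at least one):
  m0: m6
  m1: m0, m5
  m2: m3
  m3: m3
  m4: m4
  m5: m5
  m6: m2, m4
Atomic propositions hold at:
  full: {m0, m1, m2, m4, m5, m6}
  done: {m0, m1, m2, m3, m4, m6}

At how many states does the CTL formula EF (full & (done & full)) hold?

Sat(done & full) = {m0, m1, m2, m4, m6}
Sat(full & (done & full)) = {m0, m1, m2, m4, m6}
EF (full & (done & full)): least fixpoint, start Z0 = {m0, m1, m2, m4, m6}, add states with some successor in Z. Already a fixed point.
Sat(EF (full & (done & full))) = {m0, m1, m2, m4, m6}
|Sat(EF (full & (done & full)))| = |{m0, m1, m2, m4, m6}| = 5.

5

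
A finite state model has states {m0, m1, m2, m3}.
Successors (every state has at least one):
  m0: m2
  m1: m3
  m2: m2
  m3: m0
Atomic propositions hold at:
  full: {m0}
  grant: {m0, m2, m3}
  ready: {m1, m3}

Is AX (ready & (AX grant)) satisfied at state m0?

No

Sat(AX grant) = {s : every successor in {m0, m2, m3}} = {m0, m1, m2, m3}
Sat(ready & (AX grant)) = {m1, m3}
Sat(AX (ready & (AX grant))) = {s : every successor in {m1, m3}} = {m1}
m0 ∉ Sat(AX (ready & (AX grant))) = {m1}, so the formula does not hold at m0.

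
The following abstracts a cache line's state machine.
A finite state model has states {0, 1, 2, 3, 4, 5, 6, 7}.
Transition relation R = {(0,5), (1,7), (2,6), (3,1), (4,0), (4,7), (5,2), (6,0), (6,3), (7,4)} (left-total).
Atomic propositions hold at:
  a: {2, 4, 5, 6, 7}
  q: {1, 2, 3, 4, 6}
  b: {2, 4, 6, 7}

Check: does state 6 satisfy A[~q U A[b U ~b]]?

Sat(~q) = {0, 5, 7}
Sat(~b) = {0, 1, 3, 5}
A[b U ~b]: least fixpoint, start Z0 = Sat(~b) = {0, 1, 3, 5}, add states in Sat(b) with every successor in Z. Z1 = {0, 1, 3, 5, 6}; Z2 = {0, 1, 2, 3, 5, 6}; fixed.
Sat(A[b U ~b]) = {0, 1, 2, 3, 5, 6}
A[~q U A[b U ~b]]: least fixpoint, start Z0 = Sat(A[b U ~b]) = {0, 1, 2, 3, 5, 6}, add states in Sat(~q) with every successor in Z. Already a fixed point.
Sat(A[~q U A[b U ~b]]) = {0, 1, 2, 3, 5, 6}
6 ∈ Sat(A[~q U A[b U ~b]]) = {0, 1, 2, 3, 5, 6}, so the formula holds at 6.

Yes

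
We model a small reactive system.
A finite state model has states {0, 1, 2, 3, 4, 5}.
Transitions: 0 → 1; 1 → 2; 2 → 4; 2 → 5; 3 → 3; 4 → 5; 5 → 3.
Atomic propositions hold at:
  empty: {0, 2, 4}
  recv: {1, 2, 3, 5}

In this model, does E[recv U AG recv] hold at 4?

No

AG recv: greatest fixpoint, start Z0 = {1, 2, 3, 5}, keep only states in Sat with every successor in Z. Z1 = {1, 3, 5}; Z2 = {3, 5}; fixed.
Sat(AG recv) = {3, 5}
E[recv U AG recv]: least fixpoint, start Z0 = Sat(AG recv) = {3, 5}, add states in Sat(recv) with some successor in Z. Z1 = {2, 3, 5}; Z2 = {1, 2, 3, 5}; fixed.
Sat(E[recv U AG recv]) = {1, 2, 3, 5}
4 ∉ Sat(E[recv U AG recv]) = {1, 2, 3, 5}, so the formula does not hold at 4.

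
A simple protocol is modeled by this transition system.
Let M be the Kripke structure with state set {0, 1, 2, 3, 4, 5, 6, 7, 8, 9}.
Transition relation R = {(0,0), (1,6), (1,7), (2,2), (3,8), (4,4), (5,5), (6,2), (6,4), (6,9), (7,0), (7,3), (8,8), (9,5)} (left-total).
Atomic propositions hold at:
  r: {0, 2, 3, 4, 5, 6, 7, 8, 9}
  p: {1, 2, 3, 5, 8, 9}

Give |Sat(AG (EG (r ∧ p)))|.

Sat(r ∧ p) = {2, 3, 5, 8, 9}
EG (r ∧ p): greatest fixpoint, start Z0 = {2, 3, 5, 8, 9}, keep only states in Sat with some successor in Z. Already a fixed point.
Sat(EG (r ∧ p)) = {2, 3, 5, 8, 9}
AG (EG (r ∧ p)): greatest fixpoint, start Z0 = {2, 3, 5, 8, 9}, keep only states in Sat with every successor in Z. Already a fixed point.
Sat(AG (EG (r ∧ p))) = {2, 3, 5, 8, 9}
|Sat(AG (EG (r ∧ p)))| = |{2, 3, 5, 8, 9}| = 5.

5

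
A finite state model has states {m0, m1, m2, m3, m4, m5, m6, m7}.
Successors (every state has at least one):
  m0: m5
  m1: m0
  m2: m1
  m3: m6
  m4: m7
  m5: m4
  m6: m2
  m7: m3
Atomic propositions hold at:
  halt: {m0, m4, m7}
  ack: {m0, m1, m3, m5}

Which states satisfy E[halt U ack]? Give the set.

{m0, m1, m3, m4, m5, m7}

E[halt U ack]: least fixpoint, start Z0 = Sat(ack) = {m0, m1, m3, m5}, add states in Sat(halt) with some successor in Z. Z1 = {m0, m1, m3, m5, m7}; Z2 = {m0, m1, m3, m4, m5, m7}; fixed.
Sat(E[halt U ack]) = {m0, m1, m3, m4, m5, m7}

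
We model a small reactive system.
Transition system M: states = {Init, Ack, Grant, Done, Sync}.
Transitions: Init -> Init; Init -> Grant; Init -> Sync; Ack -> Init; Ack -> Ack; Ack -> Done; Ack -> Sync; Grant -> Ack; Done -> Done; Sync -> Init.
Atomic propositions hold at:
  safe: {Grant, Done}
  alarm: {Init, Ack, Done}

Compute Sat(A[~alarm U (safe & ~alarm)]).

{Grant}

Sat(~alarm) = {Grant, Sync}
Sat(safe & ~alarm) = {Grant}
A[~alarm U (safe & ~alarm)]: least fixpoint, start Z0 = Sat((safe & ~alarm)) = {Grant}, add states in Sat(~alarm) with every successor in Z. Already a fixed point.
Sat(A[~alarm U (safe & ~alarm)]) = {Grant}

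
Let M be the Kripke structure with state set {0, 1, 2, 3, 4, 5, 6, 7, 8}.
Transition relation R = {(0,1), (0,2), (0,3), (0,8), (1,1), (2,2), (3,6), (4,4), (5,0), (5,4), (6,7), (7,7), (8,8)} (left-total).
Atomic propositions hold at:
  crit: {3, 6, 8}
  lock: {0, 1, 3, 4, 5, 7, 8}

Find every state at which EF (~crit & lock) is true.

{0, 1, 3, 4, 5, 6, 7}

Sat(~crit) = {0, 1, 2, 4, 5, 7}
Sat(~crit & lock) = {0, 1, 4, 5, 7}
EF (~crit & lock): least fixpoint, start Z0 = {0, 1, 4, 5, 7}, add states with some successor in Z. Z1 = {0, 1, 4, 5, 6, 7}; Z2 = {0, 1, 3, 4, 5, 6, 7}; fixed.
Sat(EF (~crit & lock)) = {0, 1, 3, 4, 5, 6, 7}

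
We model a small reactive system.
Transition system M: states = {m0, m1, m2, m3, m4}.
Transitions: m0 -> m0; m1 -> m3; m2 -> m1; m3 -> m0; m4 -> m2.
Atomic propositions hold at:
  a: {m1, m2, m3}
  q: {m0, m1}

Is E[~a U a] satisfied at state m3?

Sat(~a) = {m0, m4}
E[~a U a]: least fixpoint, start Z0 = Sat(a) = {m1, m2, m3}, add states in Sat(~a) with some successor in Z. Z1 = {m1, m2, m3, m4}; fixed.
Sat(E[~a U a]) = {m1, m2, m3, m4}
m3 ∈ Sat(E[~a U a]) = {m1, m2, m3, m4}, so the formula holds at m3.

Yes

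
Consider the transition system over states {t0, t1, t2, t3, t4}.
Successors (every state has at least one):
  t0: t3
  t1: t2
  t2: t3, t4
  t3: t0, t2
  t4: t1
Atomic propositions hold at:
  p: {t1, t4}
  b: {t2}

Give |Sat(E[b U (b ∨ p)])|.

Sat(b ∨ p) = {t1, t2, t4}
E[b U (b ∨ p)]: least fixpoint, start Z0 = Sat((b ∨ p)) = {t1, t2, t4}, add states in Sat(b) with some successor in Z. Already a fixed point.
Sat(E[b U (b ∨ p)]) = {t1, t2, t4}
|Sat(E[b U (b ∨ p)])| = |{t1, t2, t4}| = 3.

3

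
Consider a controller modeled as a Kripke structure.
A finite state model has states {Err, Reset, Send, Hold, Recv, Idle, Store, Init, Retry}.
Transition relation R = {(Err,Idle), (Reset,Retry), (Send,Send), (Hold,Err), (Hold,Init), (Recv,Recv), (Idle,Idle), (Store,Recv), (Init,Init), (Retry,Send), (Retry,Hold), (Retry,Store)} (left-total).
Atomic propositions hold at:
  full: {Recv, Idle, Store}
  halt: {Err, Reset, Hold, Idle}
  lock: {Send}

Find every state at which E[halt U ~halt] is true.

{Reset, Send, Hold, Recv, Store, Init, Retry}

Sat(~halt) = {Send, Recv, Store, Init, Retry}
E[halt U ~halt]: least fixpoint, start Z0 = Sat(~halt) = {Send, Recv, Store, Init, Retry}, add states in Sat(halt) with some successor in Z. Z1 = {Reset, Send, Hold, Recv, Store, Init, Retry}; fixed.
Sat(E[halt U ~halt]) = {Reset, Send, Hold, Recv, Store, Init, Retry}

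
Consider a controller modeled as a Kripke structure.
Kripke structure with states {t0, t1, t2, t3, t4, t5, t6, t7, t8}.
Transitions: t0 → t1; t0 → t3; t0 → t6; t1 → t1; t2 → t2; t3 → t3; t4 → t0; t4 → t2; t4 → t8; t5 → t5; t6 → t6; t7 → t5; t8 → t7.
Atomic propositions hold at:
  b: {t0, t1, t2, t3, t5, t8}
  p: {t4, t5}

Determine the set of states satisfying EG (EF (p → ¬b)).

Sat(¬b) = {t4, t6, t7}
Sat(p → ¬b) = {t0, t1, t2, t3, t4, t6, t7, t8}
EF (p → ¬b): least fixpoint, start Z0 = {t0, t1, t2, t3, t4, t6, t7, t8}, add states with some successor in Z. Already a fixed point.
Sat(EF (p → ¬b)) = {t0, t1, t2, t3, t4, t6, t7, t8}
EG (EF (p → ¬b)): greatest fixpoint, start Z0 = {t0, t1, t2, t3, t4, t6, t7, t8}, keep only states in Sat with some successor in Z. Z1 = {t0, t1, t2, t3, t4, t6, t8}; Z2 = {t0, t1, t2, t3, t4, t6}; fixed.
Sat(EG (EF (p → ¬b))) = {t0, t1, t2, t3, t4, t6}

{t0, t1, t2, t3, t4, t6}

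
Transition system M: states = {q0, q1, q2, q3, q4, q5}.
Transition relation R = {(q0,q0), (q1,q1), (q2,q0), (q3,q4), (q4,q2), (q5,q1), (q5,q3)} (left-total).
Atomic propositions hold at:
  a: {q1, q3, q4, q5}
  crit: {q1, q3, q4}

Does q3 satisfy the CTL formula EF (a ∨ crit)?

Sat(a ∨ crit) = {q1, q3, q4, q5}
EF (a ∨ crit): least fixpoint, start Z0 = {q1, q3, q4, q5}, add states with some successor in Z. Already a fixed point.
Sat(EF (a ∨ crit)) = {q1, q3, q4, q5}
q3 ∈ Sat(EF (a ∨ crit)) = {q1, q3, q4, q5}, so the formula holds at q3.

Yes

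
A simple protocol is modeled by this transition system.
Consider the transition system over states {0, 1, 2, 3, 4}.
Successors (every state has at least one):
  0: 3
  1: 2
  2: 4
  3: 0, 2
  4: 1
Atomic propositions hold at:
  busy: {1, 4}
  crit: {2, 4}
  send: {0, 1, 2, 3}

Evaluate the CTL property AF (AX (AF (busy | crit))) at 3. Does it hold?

Sat(busy | crit) = {1, 2, 4}
AF (busy | crit): least fixpoint, start Z0 = {1, 2, 4}, add states with every successor in Z. Already a fixed point.
Sat(AF (busy | crit)) = {1, 2, 4}
Sat(AX (AF (busy | crit))) = {s : every successor in {1, 2, 4}} = {1, 2, 4}
AF (AX (AF (busy | crit))): least fixpoint, start Z0 = {1, 2, 4}, add states with every successor in Z. Already a fixed point.
Sat(AF (AX (AF (busy | crit)))) = {1, 2, 4}
3 ∉ Sat(AF (AX (AF (busy | crit)))) = {1, 2, 4}, so the formula does not hold at 3.

No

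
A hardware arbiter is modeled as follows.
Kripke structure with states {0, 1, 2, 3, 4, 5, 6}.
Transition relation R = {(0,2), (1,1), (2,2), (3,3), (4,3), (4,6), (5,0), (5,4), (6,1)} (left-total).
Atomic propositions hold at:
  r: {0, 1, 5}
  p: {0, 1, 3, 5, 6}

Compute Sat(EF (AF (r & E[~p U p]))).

{0, 1, 4, 5, 6}

Sat(~p) = {2, 4}
E[~p U p]: least fixpoint, start Z0 = Sat(p) = {0, 1, 3, 5, 6}, add states in Sat(~p) with some successor in Z. Z1 = {0, 1, 3, 4, 5, 6}; fixed.
Sat(E[~p U p]) = {0, 1, 3, 4, 5, 6}
Sat(r & E[~p U p]) = {0, 1, 5}
AF (r & E[~p U p]): least fixpoint, start Z0 = {0, 1, 5}, add states with every successor in Z. Z1 = {0, 1, 5, 6}; fixed.
Sat(AF (r & E[~p U p])) = {0, 1, 5, 6}
EF (AF (r & E[~p U p])): least fixpoint, start Z0 = {0, 1, 5, 6}, add states with some successor in Z. Z1 = {0, 1, 4, 5, 6}; fixed.
Sat(EF (AF (r & E[~p U p]))) = {0, 1, 4, 5, 6}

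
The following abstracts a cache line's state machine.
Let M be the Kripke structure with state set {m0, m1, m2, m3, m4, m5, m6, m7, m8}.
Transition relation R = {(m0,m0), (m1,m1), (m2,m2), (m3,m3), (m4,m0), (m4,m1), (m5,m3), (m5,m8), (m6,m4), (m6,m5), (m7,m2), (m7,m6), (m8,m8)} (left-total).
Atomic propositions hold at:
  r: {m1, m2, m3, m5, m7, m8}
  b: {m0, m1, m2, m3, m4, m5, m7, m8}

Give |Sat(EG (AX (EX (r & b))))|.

Sat(r & b) = {m1, m2, m3, m5, m7, m8}
Sat(EX (r & b)) = {s : some successor in {m1, m2, m3, m5, m7, m8}} = {m1, m2, m3, m4, m5, m6, m7, m8}
Sat(AX (EX (r & b))) = {s : every successor in {m1, m2, m3, m4, m5, m6, m7, m8}} = {m1, m2, m3, m5, m6, m7, m8}
EG (AX (EX (r & b))): greatest fixpoint, start Z0 = {m1, m2, m3, m5, m6, m7, m8}, keep only states in Sat with some successor in Z. Already a fixed point.
Sat(EG (AX (EX (r & b)))) = {m1, m2, m3, m5, m6, m7, m8}
|Sat(EG (AX (EX (r & b))))| = |{m1, m2, m3, m5, m6, m7, m8}| = 7.

7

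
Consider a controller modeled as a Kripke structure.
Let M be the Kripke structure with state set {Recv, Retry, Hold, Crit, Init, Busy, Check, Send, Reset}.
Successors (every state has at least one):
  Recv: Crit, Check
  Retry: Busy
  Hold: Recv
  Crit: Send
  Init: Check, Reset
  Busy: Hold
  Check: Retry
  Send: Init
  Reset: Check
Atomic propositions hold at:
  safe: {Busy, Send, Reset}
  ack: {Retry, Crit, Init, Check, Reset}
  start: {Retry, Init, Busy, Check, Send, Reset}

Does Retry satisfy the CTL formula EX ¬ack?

Sat(¬ack) = {Recv, Hold, Busy, Send}
Sat(EX ¬ack) = {s : some successor in {Recv, Hold, Busy, Send}} = {Retry, Hold, Crit, Busy}
Retry ∈ Sat(EX ¬ack) = {Retry, Hold, Crit, Busy}, so the formula holds at Retry.

Yes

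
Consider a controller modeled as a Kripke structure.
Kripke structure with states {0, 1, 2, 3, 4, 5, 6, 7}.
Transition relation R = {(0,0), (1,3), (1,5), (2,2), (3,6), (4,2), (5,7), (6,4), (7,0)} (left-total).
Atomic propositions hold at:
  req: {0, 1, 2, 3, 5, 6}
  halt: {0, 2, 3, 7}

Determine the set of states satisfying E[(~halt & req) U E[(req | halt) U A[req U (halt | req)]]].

{0, 1, 2, 3, 5, 6, 7}

Sat(~halt) = {1, 4, 5, 6}
Sat(~halt & req) = {1, 5, 6}
Sat(req | halt) = {0, 1, 2, 3, 5, 6, 7}
Sat(halt | req) = {0, 1, 2, 3, 5, 6, 7}
A[req U (halt | req)]: least fixpoint, start Z0 = Sat((halt | req)) = {0, 1, 2, 3, 5, 6, 7}, add states in Sat(req) with every successor in Z. Already a fixed point.
Sat(A[req U (halt | req)]) = {0, 1, 2, 3, 5, 6, 7}
E[(req | halt) U A[req U (halt | req)]]: least fixpoint, start Z0 = Sat(A[req U (halt | req)]) = {0, 1, 2, 3, 5, 6, 7}, add states in Sat(req | halt) with some successor in Z. Already a fixed point.
Sat(E[(req | halt) U A[req U (halt | req)]]) = {0, 1, 2, 3, 5, 6, 7}
E[(~halt & req) U E[(req | halt) U A[req U (halt | req)]]]: least fixpoint, start Z0 = Sat(E[(req | halt) U A[req U (halt | req)]]) = {0, 1, 2, 3, 5, 6, 7}, add states in Sat(~halt & req) with some successor in Z. Already a fixed point.
Sat(E[(~halt & req) U E[(req | halt) U A[req U (halt | req)]]]) = {0, 1, 2, 3, 5, 6, 7}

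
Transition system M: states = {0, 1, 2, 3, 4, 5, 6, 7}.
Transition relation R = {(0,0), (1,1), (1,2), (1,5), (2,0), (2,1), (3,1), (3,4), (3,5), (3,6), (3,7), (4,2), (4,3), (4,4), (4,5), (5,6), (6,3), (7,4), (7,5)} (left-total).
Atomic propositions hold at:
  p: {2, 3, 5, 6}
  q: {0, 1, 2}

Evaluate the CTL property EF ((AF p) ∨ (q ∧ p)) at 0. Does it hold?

No

AF p: least fixpoint, start Z0 = {2, 3, 5, 6}, add states with every successor in Z. Already a fixed point.
Sat(AF p) = {2, 3, 5, 6}
Sat(q ∧ p) = {2}
Sat((AF p) ∨ (q ∧ p)) = {2, 3, 5, 6}
EF ((AF p) ∨ (q ∧ p)): least fixpoint, start Z0 = {2, 3, 5, 6}, add states with some successor in Z. Z1 = {1, 2, 3, 4, 5, 6, 7}; fixed.
Sat(EF ((AF p) ∨ (q ∧ p))) = {1, 2, 3, 4, 5, 6, 7}
0 ∉ Sat(EF ((AF p) ∨ (q ∧ p))) = {1, 2, 3, 4, 5, 6, 7}, so the formula does not hold at 0.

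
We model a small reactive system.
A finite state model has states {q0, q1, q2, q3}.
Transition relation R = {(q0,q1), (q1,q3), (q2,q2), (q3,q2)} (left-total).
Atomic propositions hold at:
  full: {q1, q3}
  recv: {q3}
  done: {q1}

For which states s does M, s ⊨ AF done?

{q0, q1}

AF done: least fixpoint, start Z0 = {q1}, add states with every successor in Z. Z1 = {q0, q1}; fixed.
Sat(AF done) = {q0, q1}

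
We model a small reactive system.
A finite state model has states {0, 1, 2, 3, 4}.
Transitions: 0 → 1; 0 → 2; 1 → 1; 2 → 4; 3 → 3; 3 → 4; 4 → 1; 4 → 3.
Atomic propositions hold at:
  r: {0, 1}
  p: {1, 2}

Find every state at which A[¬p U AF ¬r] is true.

Sat(¬p) = {0, 3, 4}
Sat(¬r) = {2, 3, 4}
AF ¬r: least fixpoint, start Z0 = {2, 3, 4}, add states with every successor in Z. Already a fixed point.
Sat(AF ¬r) = {2, 3, 4}
A[¬p U AF ¬r]: least fixpoint, start Z0 = Sat(AF ¬r) = {2, 3, 4}, add states in Sat(¬p) with every successor in Z. Already a fixed point.
Sat(A[¬p U AF ¬r]) = {2, 3, 4}

{2, 3, 4}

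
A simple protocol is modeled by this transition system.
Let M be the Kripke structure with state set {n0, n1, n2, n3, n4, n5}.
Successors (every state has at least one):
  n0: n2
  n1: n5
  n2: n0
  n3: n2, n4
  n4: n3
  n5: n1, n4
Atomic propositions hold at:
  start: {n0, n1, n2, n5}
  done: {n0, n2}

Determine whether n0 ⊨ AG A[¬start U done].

Sat(¬start) = {n3, n4}
A[¬start U done]: least fixpoint, start Z0 = Sat(done) = {n0, n2}, add states in Sat(¬start) with every successor in Z. Already a fixed point.
Sat(A[¬start U done]) = {n0, n2}
AG A[¬start U done]: greatest fixpoint, start Z0 = {n0, n2}, keep only states in Sat with every successor in Z. Already a fixed point.
Sat(AG A[¬start U done]) = {n0, n2}
n0 ∈ Sat(AG A[¬start U done]) = {n0, n2}, so the formula holds at n0.

Yes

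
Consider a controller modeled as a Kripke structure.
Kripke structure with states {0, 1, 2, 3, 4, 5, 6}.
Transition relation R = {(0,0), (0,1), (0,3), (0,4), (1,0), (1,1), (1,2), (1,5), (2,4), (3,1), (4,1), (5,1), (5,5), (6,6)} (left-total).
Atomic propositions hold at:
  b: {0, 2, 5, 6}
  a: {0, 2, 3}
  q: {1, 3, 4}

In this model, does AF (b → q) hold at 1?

Sat(b → q) = {1, 3, 4}
AF (b → q): least fixpoint, start Z0 = {1, 3, 4}, add states with every successor in Z. Z1 = {1, 2, 3, 4}; fixed.
Sat(AF (b → q)) = {1, 2, 3, 4}
1 ∈ Sat(AF (b → q)) = {1, 2, 3, 4}, so the formula holds at 1.

Yes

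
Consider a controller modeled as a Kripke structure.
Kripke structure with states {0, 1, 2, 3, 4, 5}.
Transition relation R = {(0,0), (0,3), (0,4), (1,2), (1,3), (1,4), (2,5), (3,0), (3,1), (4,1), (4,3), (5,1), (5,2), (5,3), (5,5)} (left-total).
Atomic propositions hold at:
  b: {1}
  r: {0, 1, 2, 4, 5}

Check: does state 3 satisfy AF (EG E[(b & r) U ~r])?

Yes

Sat(b & r) = {1}
Sat(~r) = {3}
E[(b & r) U ~r]: least fixpoint, start Z0 = Sat(~r) = {3}, add states in Sat(b & r) with some successor in Z. Z1 = {1, 3}; fixed.
Sat(E[(b & r) U ~r]) = {1, 3}
EG E[(b & r) U ~r]: greatest fixpoint, start Z0 = {1, 3}, keep only states in Sat with some successor in Z. Already a fixed point.
Sat(EG E[(b & r) U ~r]) = {1, 3}
AF (EG E[(b & r) U ~r]): least fixpoint, start Z0 = {1, 3}, add states with every successor in Z. Z1 = {1, 3, 4}; fixed.
Sat(AF (EG E[(b & r) U ~r])) = {1, 3, 4}
3 ∈ Sat(AF (EG E[(b & r) U ~r])) = {1, 3, 4}, so the formula holds at 3.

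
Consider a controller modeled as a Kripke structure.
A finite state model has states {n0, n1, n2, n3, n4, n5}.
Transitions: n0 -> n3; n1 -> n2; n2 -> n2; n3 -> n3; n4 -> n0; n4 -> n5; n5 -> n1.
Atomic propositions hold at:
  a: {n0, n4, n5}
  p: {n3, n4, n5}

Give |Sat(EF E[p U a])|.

E[p U a]: least fixpoint, start Z0 = Sat(a) = {n0, n4, n5}, add states in Sat(p) with some successor in Z. Already a fixed point.
Sat(E[p U a]) = {n0, n4, n5}
EF E[p U a]: least fixpoint, start Z0 = {n0, n4, n5}, add states with some successor in Z. Already a fixed point.
Sat(EF E[p U a]) = {n0, n4, n5}
|Sat(EF E[p U a])| = |{n0, n4, n5}| = 3.

3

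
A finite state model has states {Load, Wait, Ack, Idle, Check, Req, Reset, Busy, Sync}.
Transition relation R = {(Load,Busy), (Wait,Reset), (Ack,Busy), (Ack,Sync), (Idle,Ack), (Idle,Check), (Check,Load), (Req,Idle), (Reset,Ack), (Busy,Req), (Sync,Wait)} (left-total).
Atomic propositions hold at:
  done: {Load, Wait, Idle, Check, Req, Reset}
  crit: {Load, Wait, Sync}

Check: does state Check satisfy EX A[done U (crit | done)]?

Sat(crit | done) = {Load, Wait, Idle, Check, Req, Reset, Sync}
A[done U (crit | done)]: least fixpoint, start Z0 = Sat((crit | done)) = {Load, Wait, Idle, Check, Req, Reset, Sync}, add states in Sat(done) with every successor in Z. Already a fixed point.
Sat(A[done U (crit | done)]) = {Load, Wait, Idle, Check, Req, Reset, Sync}
Sat(EX A[done U (crit | done)]) = {s : some successor in {Load, Wait, Idle, Check, Req, Reset, Sync}} = {Wait, Ack, Idle, Check, Req, Busy, Sync}
Check ∈ Sat(EX A[done U (crit | done)]) = {Wait, Ack, Idle, Check, Req, Busy, Sync}, so the formula holds at Check.

Yes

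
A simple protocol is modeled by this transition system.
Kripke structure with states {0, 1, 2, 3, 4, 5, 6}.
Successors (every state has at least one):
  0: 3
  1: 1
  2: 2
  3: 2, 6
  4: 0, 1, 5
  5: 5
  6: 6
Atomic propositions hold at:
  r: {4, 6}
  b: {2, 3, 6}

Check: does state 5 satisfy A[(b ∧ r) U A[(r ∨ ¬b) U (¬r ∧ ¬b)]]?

Yes

Sat(b ∧ r) = {6}
Sat(¬b) = {0, 1, 4, 5}
Sat(r ∨ ¬b) = {0, 1, 4, 5, 6}
Sat(¬r) = {0, 1, 2, 3, 5}
Sat(¬r ∧ ¬b) = {0, 1, 5}
A[(r ∨ ¬b) U (¬r ∧ ¬b)]: least fixpoint, start Z0 = Sat((¬r ∧ ¬b)) = {0, 1, 5}, add states in Sat(r ∨ ¬b) with every successor in Z. Z1 = {0, 1, 4, 5}; fixed.
Sat(A[(r ∨ ¬b) U (¬r ∧ ¬b)]) = {0, 1, 4, 5}
A[(b ∧ r) U A[(r ∨ ¬b) U (¬r ∧ ¬b)]]: least fixpoint, start Z0 = Sat(A[(r ∨ ¬b) U (¬r ∧ ¬b)]) = {0, 1, 4, 5}, add states in Sat(b ∧ r) with every successor in Z. Already a fixed point.
Sat(A[(b ∧ r) U A[(r ∨ ¬b) U (¬r ∧ ¬b)]]) = {0, 1, 4, 5}
5 ∈ Sat(A[(b ∧ r) U A[(r ∨ ¬b) U (¬r ∧ ¬b)]]) = {0, 1, 4, 5}, so the formula holds at 5.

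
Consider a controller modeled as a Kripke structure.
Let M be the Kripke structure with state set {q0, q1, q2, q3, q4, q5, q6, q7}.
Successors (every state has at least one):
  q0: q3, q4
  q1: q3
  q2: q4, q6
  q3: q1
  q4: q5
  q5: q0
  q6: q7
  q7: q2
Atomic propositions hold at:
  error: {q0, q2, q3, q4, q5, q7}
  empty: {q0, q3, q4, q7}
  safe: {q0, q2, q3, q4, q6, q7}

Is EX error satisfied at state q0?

Sat(EX error) = {s : some successor in {q0, q2, q3, q4, q5, q7}} = {q0, q1, q2, q4, q5, q6, q7}
q0 ∈ Sat(EX error) = {q0, q1, q2, q4, q5, q6, q7}, so the formula holds at q0.

Yes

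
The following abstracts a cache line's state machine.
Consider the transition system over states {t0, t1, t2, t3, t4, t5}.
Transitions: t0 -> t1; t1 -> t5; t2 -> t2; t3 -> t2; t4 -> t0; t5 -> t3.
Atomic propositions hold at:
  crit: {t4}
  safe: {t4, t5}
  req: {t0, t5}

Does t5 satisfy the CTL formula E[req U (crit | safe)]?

Yes

Sat(crit | safe) = {t4, t5}
E[req U (crit | safe)]: least fixpoint, start Z0 = Sat((crit | safe)) = {t4, t5}, add states in Sat(req) with some successor in Z. Already a fixed point.
Sat(E[req U (crit | safe)]) = {t4, t5}
t5 ∈ Sat(E[req U (crit | safe)]) = {t4, t5}, so the formula holds at t5.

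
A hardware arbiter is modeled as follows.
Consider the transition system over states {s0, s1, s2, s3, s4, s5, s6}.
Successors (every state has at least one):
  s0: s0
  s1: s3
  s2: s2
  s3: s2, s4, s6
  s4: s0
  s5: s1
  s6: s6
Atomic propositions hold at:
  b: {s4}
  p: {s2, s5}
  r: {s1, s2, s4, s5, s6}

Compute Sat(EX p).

Sat(EX p) = {s : some successor in {s2, s5}} = {s2, s3}

{s2, s3}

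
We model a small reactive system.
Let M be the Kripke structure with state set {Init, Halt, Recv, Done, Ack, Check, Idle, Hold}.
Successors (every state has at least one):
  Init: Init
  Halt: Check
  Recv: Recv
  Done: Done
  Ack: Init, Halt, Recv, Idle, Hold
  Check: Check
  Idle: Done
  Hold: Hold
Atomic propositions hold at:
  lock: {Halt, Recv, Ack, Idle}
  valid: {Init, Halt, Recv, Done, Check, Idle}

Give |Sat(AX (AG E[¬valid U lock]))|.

1

Sat(¬valid) = {Ack, Hold}
E[¬valid U lock]: least fixpoint, start Z0 = Sat(lock) = {Halt, Recv, Ack, Idle}, add states in Sat(¬valid) with some successor in Z. Already a fixed point.
Sat(E[¬valid U lock]) = {Halt, Recv, Ack, Idle}
AG E[¬valid U lock]: greatest fixpoint, start Z0 = {Halt, Recv, Ack, Idle}, keep only states in Sat with every successor in Z. Z1 = {Recv}; fixed.
Sat(AG E[¬valid U lock]) = {Recv}
Sat(AX (AG E[¬valid U lock])) = {s : every successor in {Recv}} = {Recv}
|Sat(AX (AG E[¬valid U lock]))| = |{Recv}| = 1.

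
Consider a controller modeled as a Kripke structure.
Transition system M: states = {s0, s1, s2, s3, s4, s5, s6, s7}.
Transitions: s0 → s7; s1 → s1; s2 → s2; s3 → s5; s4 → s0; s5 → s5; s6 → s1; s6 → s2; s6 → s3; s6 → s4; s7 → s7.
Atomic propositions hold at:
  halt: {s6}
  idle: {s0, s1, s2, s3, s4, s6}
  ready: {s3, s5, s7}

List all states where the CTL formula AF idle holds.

{s0, s1, s2, s3, s4, s6}

AF idle: least fixpoint, start Z0 = {s0, s1, s2, s3, s4, s6}, add states with every successor in Z. Already a fixed point.
Sat(AF idle) = {s0, s1, s2, s3, s4, s6}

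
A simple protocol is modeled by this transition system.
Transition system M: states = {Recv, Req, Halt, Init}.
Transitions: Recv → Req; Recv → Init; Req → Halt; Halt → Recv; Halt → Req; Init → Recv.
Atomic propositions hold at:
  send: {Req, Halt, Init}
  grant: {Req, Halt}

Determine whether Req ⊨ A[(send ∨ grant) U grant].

Yes

Sat(send ∨ grant) = {Req, Halt, Init}
A[(send ∨ grant) U grant]: least fixpoint, start Z0 = Sat(grant) = {Req, Halt}, add states in Sat(send ∨ grant) with every successor in Z. Already a fixed point.
Sat(A[(send ∨ grant) U grant]) = {Req, Halt}
Req ∈ Sat(A[(send ∨ grant) U grant]) = {Req, Halt}, so the formula holds at Req.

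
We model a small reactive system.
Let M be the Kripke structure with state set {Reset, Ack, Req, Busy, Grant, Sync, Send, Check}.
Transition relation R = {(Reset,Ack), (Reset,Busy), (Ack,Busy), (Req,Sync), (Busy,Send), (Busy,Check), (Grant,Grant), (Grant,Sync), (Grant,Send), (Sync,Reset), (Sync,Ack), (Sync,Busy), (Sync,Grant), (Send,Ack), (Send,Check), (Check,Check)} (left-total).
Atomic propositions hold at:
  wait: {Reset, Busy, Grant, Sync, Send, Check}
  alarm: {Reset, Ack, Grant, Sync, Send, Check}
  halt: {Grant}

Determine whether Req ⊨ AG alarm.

AG alarm: greatest fixpoint, start Z0 = {Reset, Ack, Grant, Sync, Send, Check}, keep only states in Sat with every successor in Z. Z1 = {Grant, Send, Check}; Z2 = {Check}; fixed.
Sat(AG alarm) = {Check}
Req ∉ Sat(AG alarm) = {Check}, so the formula does not hold at Req.

No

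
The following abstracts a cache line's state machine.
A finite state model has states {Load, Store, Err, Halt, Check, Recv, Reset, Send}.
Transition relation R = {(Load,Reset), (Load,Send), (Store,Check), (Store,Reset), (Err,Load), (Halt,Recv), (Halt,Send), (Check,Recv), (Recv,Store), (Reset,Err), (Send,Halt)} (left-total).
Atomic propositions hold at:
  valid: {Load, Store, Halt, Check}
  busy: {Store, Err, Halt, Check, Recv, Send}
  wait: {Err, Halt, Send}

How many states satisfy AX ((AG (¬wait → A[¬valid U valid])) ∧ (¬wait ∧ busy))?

Sat(¬wait) = {Load, Store, Check, Recv, Reset}
Sat(¬valid) = {Err, Recv, Reset, Send}
A[¬valid U valid]: least fixpoint, start Z0 = Sat(valid) = {Load, Store, Halt, Check}, add states in Sat(¬valid) with every successor in Z. Z1 = {Load, Store, Err, Halt, Check, Recv, Send}; Z2 = {Load, Store, Err, Halt, Check, Recv, Reset, Send}; fixed.
Sat(A[¬valid U valid]) = {Load, Store, Err, Halt, Check, Recv, Reset, Send}
Sat(¬wait → A[¬valid U valid]) = {Load, Store, Err, Halt, Check, Recv, Reset, Send}
AG (¬wait → A[¬valid U valid]): greatest fixpoint, start Z0 = {Load, Store, Err, Halt, Check, Recv, Reset, Send}, keep only states in Sat with every successor in Z. Already a fixed point.
Sat(AG (¬wait → A[¬valid U valid])) = {Load, Store, Err, Halt, Check, Recv, Reset, Send}
Sat(¬wait ∧ busy) = {Store, Check, Recv}
Sat((AG (¬wait → A[¬valid U valid])) ∧ (¬wait ∧ busy)) = {Store, Check, Recv}
Sat(AX ((AG (¬wait → A[¬valid U valid])) ∧ (¬wait ∧ busy))) = {s : every successor in {Store, Check, Recv}} = {Check, Recv}
|Sat(AX ((AG (¬wait → A[¬valid U valid])) ∧ (¬wait ∧ busy)))| = |{Check, Recv}| = 2.

2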